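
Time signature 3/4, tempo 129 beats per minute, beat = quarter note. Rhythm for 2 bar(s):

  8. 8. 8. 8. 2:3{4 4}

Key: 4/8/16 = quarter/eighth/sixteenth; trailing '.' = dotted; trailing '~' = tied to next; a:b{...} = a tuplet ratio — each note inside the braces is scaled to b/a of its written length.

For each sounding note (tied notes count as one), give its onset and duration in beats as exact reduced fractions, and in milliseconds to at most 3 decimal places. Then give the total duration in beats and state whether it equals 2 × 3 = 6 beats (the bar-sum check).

1) 0.0ms=0b +348.837ms=3/4b
2) 348.837ms=3/4b +348.837ms=3/4b
3) 697.674ms=3/2b +348.837ms=3/4b
4) 1046.512ms=9/4b +348.837ms=3/4b
5) 1395.349ms=3b +697.674ms=3/2b
6) 2093.023ms=9/2b +697.674ms=3/2b
Σ=6b of 6 (129bpm 3/4) — PASS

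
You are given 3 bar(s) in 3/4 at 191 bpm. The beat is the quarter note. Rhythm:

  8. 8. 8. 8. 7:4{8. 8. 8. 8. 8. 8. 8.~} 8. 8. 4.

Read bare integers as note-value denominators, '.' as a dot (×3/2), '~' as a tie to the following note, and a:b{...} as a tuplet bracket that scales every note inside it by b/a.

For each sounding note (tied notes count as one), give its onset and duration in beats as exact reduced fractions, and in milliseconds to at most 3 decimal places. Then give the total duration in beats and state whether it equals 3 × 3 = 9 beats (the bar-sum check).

1) 0.0ms=0b +235.602ms=3/4b
2) 235.602ms=3/4b +235.602ms=3/4b
3) 471.204ms=3/2b +235.602ms=3/4b
4) 706.806ms=9/4b +235.602ms=3/4b
5) 942.408ms=3b +134.63ms=3/7b
6) 1077.038ms=24/7b +134.63ms=3/7b
7) 1211.668ms=27/7b +134.63ms=3/7b
8) 1346.298ms=30/7b +134.63ms=3/7b
9) 1480.927ms=33/7b +134.63ms=3/7b
10) 1615.557ms=36/7b +134.63ms=3/7b
11) 1750.187ms=39/7b +370.232ms=33/28b
12) 2120.419ms=27/4b +235.602ms=3/4b
13) 2356.021ms=15/2b +471.204ms=3/2b
Σ=9b of 9 (191bpm 3/4) — PASS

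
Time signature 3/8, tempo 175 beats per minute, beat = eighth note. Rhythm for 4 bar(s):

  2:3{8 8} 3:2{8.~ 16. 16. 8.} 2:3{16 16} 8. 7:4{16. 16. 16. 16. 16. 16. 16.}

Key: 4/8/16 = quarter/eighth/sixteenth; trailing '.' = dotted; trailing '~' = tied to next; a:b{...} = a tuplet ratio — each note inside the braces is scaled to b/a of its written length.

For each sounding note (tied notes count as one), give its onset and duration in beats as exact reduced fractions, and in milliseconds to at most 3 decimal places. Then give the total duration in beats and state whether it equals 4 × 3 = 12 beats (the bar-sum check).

1) 0.0ms=0b +514.286ms=3/2b
2) 514.286ms=3/2b +514.286ms=3/2b
3) 1028.571ms=3b +514.286ms=3/2b
4) 1542.857ms=9/2b +171.429ms=1/2b
5) 1714.286ms=5b +342.857ms=1b
6) 2057.143ms=6b +257.143ms=3/4b
7) 2314.286ms=27/4b +257.143ms=3/4b
8) 2571.429ms=15/2b +514.286ms=3/2b
9) 3085.714ms=9b +146.939ms=3/7b
10) 3232.653ms=66/7b +146.939ms=3/7b
11) 3379.592ms=69/7b +146.939ms=3/7b
12) 3526.531ms=72/7b +146.939ms=3/7b
13) 3673.469ms=75/7b +146.939ms=3/7b
14) 3820.408ms=78/7b +146.939ms=3/7b
15) 3967.347ms=81/7b +146.939ms=3/7b
Σ=12b of 12 (175bpm 3/8) — PASS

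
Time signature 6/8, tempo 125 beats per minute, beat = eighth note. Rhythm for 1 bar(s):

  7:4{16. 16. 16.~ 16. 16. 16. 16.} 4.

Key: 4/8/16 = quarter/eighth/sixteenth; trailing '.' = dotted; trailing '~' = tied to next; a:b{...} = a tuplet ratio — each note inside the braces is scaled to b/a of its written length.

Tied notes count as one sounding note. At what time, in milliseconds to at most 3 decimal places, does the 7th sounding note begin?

1. 0.0ms @ 0 + 205.714ms (3/7)
2. 205.714ms @ 3/7 + 205.714ms (3/7)
3. 411.429ms @ 6/7 + 411.429ms (6/7)
4. 822.857ms @ 12/7 + 205.714ms (3/7)
5. 1028.571ms @ 15/7 + 205.714ms (3/7)
6. 1234.286ms @ 18/7 + 205.714ms (3/7)
7. 1440.0ms @ 3 + 1440.0ms (3)

note 7 onset = 3b = 1440.0ms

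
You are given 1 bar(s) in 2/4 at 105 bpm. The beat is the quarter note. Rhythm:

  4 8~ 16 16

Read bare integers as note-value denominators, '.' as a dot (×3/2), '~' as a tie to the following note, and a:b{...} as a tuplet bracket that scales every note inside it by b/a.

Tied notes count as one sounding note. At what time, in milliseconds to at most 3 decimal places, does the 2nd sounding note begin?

1. 0.0ms @ 0 + 571.429ms (1)
2. 571.429ms @ 1 + 428.571ms (3/4)
3. 1000.0ms @ 7/4 + 142.857ms (1/4)

note 2 onset = 1b = 571.429ms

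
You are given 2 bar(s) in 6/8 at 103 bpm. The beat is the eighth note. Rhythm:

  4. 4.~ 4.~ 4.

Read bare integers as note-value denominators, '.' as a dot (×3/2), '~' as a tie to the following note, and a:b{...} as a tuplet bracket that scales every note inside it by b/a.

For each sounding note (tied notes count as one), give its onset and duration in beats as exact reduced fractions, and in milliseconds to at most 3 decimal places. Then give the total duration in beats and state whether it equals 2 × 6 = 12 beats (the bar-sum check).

1) 0.0ms=0b +1747.573ms=3b
2) 1747.573ms=3b +5242.718ms=9b
Σ=12b of 12 (103bpm 6/8) — PASS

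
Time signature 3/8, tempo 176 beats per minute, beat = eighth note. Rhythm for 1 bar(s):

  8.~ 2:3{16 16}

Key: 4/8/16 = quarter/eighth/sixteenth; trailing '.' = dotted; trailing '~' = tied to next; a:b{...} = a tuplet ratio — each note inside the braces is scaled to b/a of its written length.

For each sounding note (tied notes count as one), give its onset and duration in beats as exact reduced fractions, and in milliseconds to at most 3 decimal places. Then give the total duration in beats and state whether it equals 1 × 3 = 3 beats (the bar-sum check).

1) 0.0ms=0b +767.045ms=9/4b
2) 767.045ms=9/4b +255.682ms=3/4b
Σ=3b of 3 (176bpm 3/8) — PASS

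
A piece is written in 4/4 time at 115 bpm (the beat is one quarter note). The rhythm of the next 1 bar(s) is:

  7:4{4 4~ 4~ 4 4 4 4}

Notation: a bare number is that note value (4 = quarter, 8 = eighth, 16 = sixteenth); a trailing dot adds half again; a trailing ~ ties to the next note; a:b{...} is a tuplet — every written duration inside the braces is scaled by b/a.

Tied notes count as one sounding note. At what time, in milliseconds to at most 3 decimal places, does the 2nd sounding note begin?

1. 0.0ms @ 0 + 298.137ms (4/7)
2. 298.137ms @ 4/7 + 894.41ms (12/7)
3. 1192.547ms @ 16/7 + 298.137ms (4/7)
4. 1490.683ms @ 20/7 + 298.137ms (4/7)
5. 1788.82ms @ 24/7 + 298.137ms (4/7)

note 2 onset = 4/7b = 298.137ms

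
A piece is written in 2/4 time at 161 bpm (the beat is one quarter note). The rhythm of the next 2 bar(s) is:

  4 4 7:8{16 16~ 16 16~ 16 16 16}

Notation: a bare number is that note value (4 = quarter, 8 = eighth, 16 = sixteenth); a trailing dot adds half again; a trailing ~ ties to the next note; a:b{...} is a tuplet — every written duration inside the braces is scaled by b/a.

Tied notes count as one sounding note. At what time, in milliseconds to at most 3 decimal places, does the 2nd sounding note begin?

1. 0.0ms @ 0 + 372.671ms (1)
2. 372.671ms @ 1 + 372.671ms (1)
3. 745.342ms @ 2 + 106.477ms (2/7)
4. 851.819ms @ 16/7 + 212.955ms (4/7)
5. 1064.774ms @ 20/7 + 212.955ms (4/7)
6. 1277.728ms @ 24/7 + 106.477ms (2/7)
7. 1384.206ms @ 26/7 + 106.477ms (2/7)

note 2 onset = 1b = 372.671ms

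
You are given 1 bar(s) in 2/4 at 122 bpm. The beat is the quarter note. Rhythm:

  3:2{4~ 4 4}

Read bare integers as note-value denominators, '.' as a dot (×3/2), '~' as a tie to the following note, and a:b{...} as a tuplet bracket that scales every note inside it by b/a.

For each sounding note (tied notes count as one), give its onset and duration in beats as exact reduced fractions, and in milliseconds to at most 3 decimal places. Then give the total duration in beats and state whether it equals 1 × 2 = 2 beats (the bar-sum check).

1) 0.0ms=0b +655.738ms=4/3b
2) 655.738ms=4/3b +327.869ms=2/3b
Σ=2b of 2 (122bpm 2/4) — PASS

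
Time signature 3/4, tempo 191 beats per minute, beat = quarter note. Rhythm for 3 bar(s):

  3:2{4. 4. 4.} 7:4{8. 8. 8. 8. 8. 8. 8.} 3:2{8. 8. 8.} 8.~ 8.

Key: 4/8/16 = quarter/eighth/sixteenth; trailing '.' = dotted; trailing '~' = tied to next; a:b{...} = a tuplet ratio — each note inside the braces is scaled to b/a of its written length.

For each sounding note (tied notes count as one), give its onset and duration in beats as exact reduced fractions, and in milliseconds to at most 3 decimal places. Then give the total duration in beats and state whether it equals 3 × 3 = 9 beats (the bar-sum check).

1) 0.0ms=0b +314.136ms=1b
2) 314.136ms=1b +314.136ms=1b
3) 628.272ms=2b +314.136ms=1b
4) 942.408ms=3b +134.63ms=3/7b
5) 1077.038ms=24/7b +134.63ms=3/7b
6) 1211.668ms=27/7b +134.63ms=3/7b
7) 1346.298ms=30/7b +134.63ms=3/7b
8) 1480.927ms=33/7b +134.63ms=3/7b
9) 1615.557ms=36/7b +134.63ms=3/7b
10) 1750.187ms=39/7b +134.63ms=3/7b
11) 1884.817ms=6b +157.068ms=1/2b
12) 2041.885ms=13/2b +157.068ms=1/2b
13) 2198.953ms=7b +157.068ms=1/2b
14) 2356.021ms=15/2b +471.204ms=3/2b
Σ=9b of 9 (191bpm 3/4) — PASS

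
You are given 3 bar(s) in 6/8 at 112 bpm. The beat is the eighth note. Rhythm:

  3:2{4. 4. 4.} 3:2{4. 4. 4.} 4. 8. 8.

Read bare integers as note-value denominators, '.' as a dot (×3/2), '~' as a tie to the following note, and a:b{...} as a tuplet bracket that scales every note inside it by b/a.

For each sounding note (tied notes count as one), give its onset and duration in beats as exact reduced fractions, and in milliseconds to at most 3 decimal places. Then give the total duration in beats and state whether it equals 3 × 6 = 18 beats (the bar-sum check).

1) 0.0ms=0b +1071.429ms=2b
2) 1071.429ms=2b +1071.429ms=2b
3) 2142.857ms=4b +1071.429ms=2b
4) 3214.286ms=6b +1071.429ms=2b
5) 4285.714ms=8b +1071.429ms=2b
6) 5357.143ms=10b +1071.429ms=2b
7) 6428.571ms=12b +1607.143ms=3b
8) 8035.714ms=15b +803.571ms=3/2b
9) 8839.286ms=33/2b +803.571ms=3/2b
Σ=18b of 18 (112bpm 6/8) — PASS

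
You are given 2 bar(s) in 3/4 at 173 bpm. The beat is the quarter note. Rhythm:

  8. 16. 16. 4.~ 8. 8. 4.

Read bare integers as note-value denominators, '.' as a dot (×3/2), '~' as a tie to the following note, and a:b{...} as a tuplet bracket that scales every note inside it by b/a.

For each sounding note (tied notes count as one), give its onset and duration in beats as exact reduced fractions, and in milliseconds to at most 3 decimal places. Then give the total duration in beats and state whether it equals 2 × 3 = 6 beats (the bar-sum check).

1) 0.0ms=0b +260.116ms=3/4b
2) 260.116ms=3/4b +130.058ms=3/8b
3) 390.173ms=9/8b +130.058ms=3/8b
4) 520.231ms=3/2b +780.347ms=9/4b
5) 1300.578ms=15/4b +260.116ms=3/4b
6) 1560.694ms=9/2b +520.231ms=3/2b
Σ=6b of 6 (173bpm 3/4) — PASS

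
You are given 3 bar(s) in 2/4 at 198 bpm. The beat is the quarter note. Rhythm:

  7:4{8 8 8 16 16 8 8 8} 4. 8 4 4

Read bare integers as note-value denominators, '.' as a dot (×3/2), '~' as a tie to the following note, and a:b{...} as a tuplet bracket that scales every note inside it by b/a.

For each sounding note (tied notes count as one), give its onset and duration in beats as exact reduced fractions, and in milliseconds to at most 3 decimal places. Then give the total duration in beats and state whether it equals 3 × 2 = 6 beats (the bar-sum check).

1) 0.0ms=0b +86.58ms=2/7b
2) 86.58ms=2/7b +86.58ms=2/7b
3) 173.16ms=4/7b +86.58ms=2/7b
4) 259.74ms=6/7b +43.29ms=1/7b
5) 303.03ms=1b +43.29ms=1/7b
6) 346.32ms=8/7b +86.58ms=2/7b
7) 432.9ms=10/7b +86.58ms=2/7b
8) 519.481ms=12/7b +86.58ms=2/7b
9) 606.061ms=2b +454.545ms=3/2b
10) 1060.606ms=7/2b +151.515ms=1/2b
11) 1212.121ms=4b +303.03ms=1b
12) 1515.152ms=5b +303.03ms=1b
Σ=6b of 6 (198bpm 2/4) — PASS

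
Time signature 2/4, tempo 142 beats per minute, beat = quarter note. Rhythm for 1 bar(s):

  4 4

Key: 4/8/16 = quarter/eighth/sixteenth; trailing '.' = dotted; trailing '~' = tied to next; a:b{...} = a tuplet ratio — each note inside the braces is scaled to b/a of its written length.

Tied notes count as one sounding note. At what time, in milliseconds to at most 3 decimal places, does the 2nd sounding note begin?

1. 0.0ms @ 0 + 422.535ms (1)
2. 422.535ms @ 1 + 422.535ms (1)

note 2 onset = 1b = 422.535ms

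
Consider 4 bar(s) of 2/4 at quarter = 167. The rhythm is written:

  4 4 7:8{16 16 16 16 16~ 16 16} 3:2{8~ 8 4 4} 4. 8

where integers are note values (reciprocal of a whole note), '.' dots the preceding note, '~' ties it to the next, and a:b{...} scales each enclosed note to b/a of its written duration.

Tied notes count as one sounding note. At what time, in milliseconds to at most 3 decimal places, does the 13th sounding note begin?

note 13 onset = 15/2b = 2694.611ms

1. 0.0ms @ 0 + 359.281ms (1)
2. 359.281ms @ 1 + 359.281ms (1)
3. 718.563ms @ 2 + 102.652ms (2/7)
4. 821.215ms @ 16/7 + 102.652ms (2/7)
5. 923.867ms @ 18/7 + 102.652ms (2/7)
6. 1026.518ms @ 20/7 + 102.652ms (2/7)
7. 1129.17ms @ 22/7 + 205.304ms (4/7)
8. 1334.474ms @ 26/7 + 102.652ms (2/7)
9. 1437.126ms @ 4 + 239.521ms (2/3)
10. 1676.647ms @ 14/3 + 239.521ms (2/3)
11. 1916.168ms @ 16/3 + 239.521ms (2/3)
12. 2155.689ms @ 6 + 538.922ms (3/2)
13. 2694.611ms @ 15/2 + 179.641ms (1/2)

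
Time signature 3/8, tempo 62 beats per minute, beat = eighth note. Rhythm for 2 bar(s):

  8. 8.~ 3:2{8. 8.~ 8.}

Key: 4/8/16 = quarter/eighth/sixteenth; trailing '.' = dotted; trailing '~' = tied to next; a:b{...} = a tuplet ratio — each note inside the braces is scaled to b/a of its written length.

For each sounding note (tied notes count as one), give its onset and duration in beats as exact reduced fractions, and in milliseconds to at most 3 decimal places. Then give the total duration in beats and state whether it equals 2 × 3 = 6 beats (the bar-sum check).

1) 0.0ms=0b +1451.613ms=3/2b
2) 1451.613ms=3/2b +2419.355ms=5/2b
3) 3870.968ms=4b +1935.484ms=2b
Σ=6b of 6 (62bpm 3/8) — PASS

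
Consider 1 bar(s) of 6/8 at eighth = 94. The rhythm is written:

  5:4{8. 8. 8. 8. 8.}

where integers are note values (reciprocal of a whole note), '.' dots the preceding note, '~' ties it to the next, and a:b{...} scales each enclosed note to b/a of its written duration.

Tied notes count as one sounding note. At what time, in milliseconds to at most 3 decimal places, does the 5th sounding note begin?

1. 0.0ms @ 0 + 765.957ms (6/5)
2. 765.957ms @ 6/5 + 765.957ms (6/5)
3. 1531.915ms @ 12/5 + 765.957ms (6/5)
4. 2297.872ms @ 18/5 + 765.957ms (6/5)
5. 3063.83ms @ 24/5 + 765.957ms (6/5)

note 5 onset = 24/5b = 3063.83ms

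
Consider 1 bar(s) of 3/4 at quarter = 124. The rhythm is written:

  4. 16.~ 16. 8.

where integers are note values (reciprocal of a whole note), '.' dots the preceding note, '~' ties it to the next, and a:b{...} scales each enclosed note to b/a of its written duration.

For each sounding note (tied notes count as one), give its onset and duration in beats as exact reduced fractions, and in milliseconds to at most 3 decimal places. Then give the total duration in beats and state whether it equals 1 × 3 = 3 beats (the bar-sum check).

1) 0.0ms=0b +725.806ms=3/2b
2) 725.806ms=3/2b +362.903ms=3/4b
3) 1088.71ms=9/4b +362.903ms=3/4b
Σ=3b of 3 (124bpm 3/4) — PASS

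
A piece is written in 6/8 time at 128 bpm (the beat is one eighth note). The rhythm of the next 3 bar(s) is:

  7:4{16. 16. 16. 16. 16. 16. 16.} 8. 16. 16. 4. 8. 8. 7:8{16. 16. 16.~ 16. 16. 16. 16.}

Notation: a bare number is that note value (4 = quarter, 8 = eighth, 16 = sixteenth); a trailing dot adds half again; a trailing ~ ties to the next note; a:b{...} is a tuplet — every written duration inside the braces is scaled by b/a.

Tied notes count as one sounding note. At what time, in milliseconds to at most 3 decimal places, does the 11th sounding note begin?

note 11 onset = 6b = 2812.5ms

1. 0.0ms @ 0 + 200.893ms (3/7)
2. 200.893ms @ 3/7 + 200.893ms (3/7)
3. 401.786ms @ 6/7 + 200.893ms (3/7)
4. 602.679ms @ 9/7 + 200.893ms (3/7)
5. 803.571ms @ 12/7 + 200.893ms (3/7)
6. 1004.464ms @ 15/7 + 200.893ms (3/7)
7. 1205.357ms @ 18/7 + 200.893ms (3/7)
8. 1406.25ms @ 3 + 703.125ms (3/2)
9. 2109.375ms @ 9/2 + 351.562ms (3/4)
10. 2460.938ms @ 21/4 + 351.562ms (3/4)
11. 2812.5ms @ 6 + 1406.25ms (3)
12. 4218.75ms @ 9 + 703.125ms (3/2)
13. 4921.875ms @ 21/2 + 703.125ms (3/2)
14. 5625.0ms @ 12 + 401.786ms (6/7)
15. 6026.786ms @ 90/7 + 401.786ms (6/7)
16. 6428.571ms @ 96/7 + 803.571ms (12/7)
17. 7232.143ms @ 108/7 + 401.786ms (6/7)
18. 7633.929ms @ 114/7 + 401.786ms (6/7)
19. 8035.714ms @ 120/7 + 401.786ms (6/7)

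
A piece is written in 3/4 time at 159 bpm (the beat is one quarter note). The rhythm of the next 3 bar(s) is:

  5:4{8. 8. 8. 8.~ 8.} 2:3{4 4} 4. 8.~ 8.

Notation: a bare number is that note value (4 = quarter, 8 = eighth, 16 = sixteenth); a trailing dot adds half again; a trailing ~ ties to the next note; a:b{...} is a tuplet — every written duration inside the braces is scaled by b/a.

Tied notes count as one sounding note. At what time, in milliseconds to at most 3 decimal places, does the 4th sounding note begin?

note 4 onset = 9/5b = 679.245ms

1. 0.0ms @ 0 + 226.415ms (3/5)
2. 226.415ms @ 3/5 + 226.415ms (3/5)
3. 452.83ms @ 6/5 + 226.415ms (3/5)
4. 679.245ms @ 9/5 + 452.83ms (6/5)
5. 1132.075ms @ 3 + 566.038ms (3/2)
6. 1698.113ms @ 9/2 + 566.038ms (3/2)
7. 2264.151ms @ 6 + 566.038ms (3/2)
8. 2830.189ms @ 15/2 + 566.038ms (3/2)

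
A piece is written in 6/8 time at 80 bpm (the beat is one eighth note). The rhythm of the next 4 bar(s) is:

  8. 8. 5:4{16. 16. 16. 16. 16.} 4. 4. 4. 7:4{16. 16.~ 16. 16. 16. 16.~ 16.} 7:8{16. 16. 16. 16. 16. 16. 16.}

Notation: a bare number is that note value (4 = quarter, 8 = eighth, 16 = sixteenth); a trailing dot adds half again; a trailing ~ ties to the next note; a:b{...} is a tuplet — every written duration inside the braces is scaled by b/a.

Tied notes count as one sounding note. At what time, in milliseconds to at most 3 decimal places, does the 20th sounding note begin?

note 20 onset = 150/7b = 16071.429ms

1. 0.0ms @ 0 + 1125.0ms (3/2)
2. 1125.0ms @ 3/2 + 1125.0ms (3/2)
3. 2250.0ms @ 3 + 450.0ms (3/5)
4. 2700.0ms @ 18/5 + 450.0ms (3/5)
5. 3150.0ms @ 21/5 + 450.0ms (3/5)
6. 3600.0ms @ 24/5 + 450.0ms (3/5)
7. 4050.0ms @ 27/5 + 450.0ms (3/5)
8. 4500.0ms @ 6 + 2250.0ms (3)
9. 6750.0ms @ 9 + 2250.0ms (3)
10. 9000.0ms @ 12 + 2250.0ms (3)
11. 11250.0ms @ 15 + 321.429ms (3/7)
12. 11571.429ms @ 108/7 + 642.857ms (6/7)
13. 12214.286ms @ 114/7 + 321.429ms (3/7)
14. 12535.714ms @ 117/7 + 321.429ms (3/7)
15. 12857.143ms @ 120/7 + 642.857ms (6/7)
16. 13500.0ms @ 18 + 642.857ms (6/7)
17. 14142.857ms @ 132/7 + 642.857ms (6/7)
18. 14785.714ms @ 138/7 + 642.857ms (6/7)
19. 15428.571ms @ 144/7 + 642.857ms (6/7)
20. 16071.429ms @ 150/7 + 642.857ms (6/7)
21. 16714.286ms @ 156/7 + 642.857ms (6/7)
22. 17357.143ms @ 162/7 + 642.857ms (6/7)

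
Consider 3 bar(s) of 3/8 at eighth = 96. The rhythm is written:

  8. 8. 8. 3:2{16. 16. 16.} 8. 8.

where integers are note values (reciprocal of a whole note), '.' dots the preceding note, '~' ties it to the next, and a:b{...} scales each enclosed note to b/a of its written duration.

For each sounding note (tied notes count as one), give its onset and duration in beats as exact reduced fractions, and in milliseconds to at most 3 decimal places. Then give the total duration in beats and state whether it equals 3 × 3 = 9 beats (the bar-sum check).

1) 0.0ms=0b +937.5ms=3/2b
2) 937.5ms=3/2b +937.5ms=3/2b
3) 1875.0ms=3b +937.5ms=3/2b
4) 2812.5ms=9/2b +312.5ms=1/2b
5) 3125.0ms=5b +312.5ms=1/2b
6) 3437.5ms=11/2b +312.5ms=1/2b
7) 3750.0ms=6b +937.5ms=3/2b
8) 4687.5ms=15/2b +937.5ms=3/2b
Σ=9b of 9 (96bpm 3/8) — PASS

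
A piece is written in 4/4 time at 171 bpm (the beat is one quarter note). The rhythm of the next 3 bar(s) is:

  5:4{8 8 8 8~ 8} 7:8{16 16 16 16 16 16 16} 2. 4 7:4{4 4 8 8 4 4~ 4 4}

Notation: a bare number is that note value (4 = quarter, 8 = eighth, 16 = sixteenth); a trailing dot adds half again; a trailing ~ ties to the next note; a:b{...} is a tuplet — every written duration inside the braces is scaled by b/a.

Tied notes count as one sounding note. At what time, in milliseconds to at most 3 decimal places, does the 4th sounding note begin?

note 4 onset = 6/5b = 421.053ms

1. 0.0ms @ 0 + 140.351ms (2/5)
2. 140.351ms @ 2/5 + 140.351ms (2/5)
3. 280.702ms @ 4/5 + 140.351ms (2/5)
4. 421.053ms @ 6/5 + 280.702ms (4/5)
5. 701.754ms @ 2 + 100.251ms (2/7)
6. 802.005ms @ 16/7 + 100.251ms (2/7)
7. 902.256ms @ 18/7 + 100.251ms (2/7)
8. 1002.506ms @ 20/7 + 100.251ms (2/7)
9. 1102.757ms @ 22/7 + 100.251ms (2/7)
10. 1203.008ms @ 24/7 + 100.251ms (2/7)
11. 1303.258ms @ 26/7 + 100.251ms (2/7)
12. 1403.509ms @ 4 + 1052.632ms (3)
13. 2456.14ms @ 7 + 350.877ms (1)
14. 2807.018ms @ 8 + 200.501ms (4/7)
15. 3007.519ms @ 60/7 + 200.501ms (4/7)
16. 3208.02ms @ 64/7 + 100.251ms (2/7)
17. 3308.271ms @ 66/7 + 100.251ms (2/7)
18. 3408.521ms @ 68/7 + 200.501ms (4/7)
19. 3609.023ms @ 72/7 + 401.003ms (8/7)
20. 4010.025ms @ 80/7 + 200.501ms (4/7)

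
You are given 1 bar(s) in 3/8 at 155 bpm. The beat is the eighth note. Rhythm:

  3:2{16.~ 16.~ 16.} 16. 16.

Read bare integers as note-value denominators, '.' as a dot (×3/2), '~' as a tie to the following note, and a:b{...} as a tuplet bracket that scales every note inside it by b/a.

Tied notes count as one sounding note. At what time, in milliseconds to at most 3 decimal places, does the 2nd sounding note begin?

1. 0.0ms @ 0 + 580.645ms (3/2)
2. 580.645ms @ 3/2 + 290.323ms (3/4)
3. 870.968ms @ 9/4 + 290.323ms (3/4)

note 2 onset = 3/2b = 580.645ms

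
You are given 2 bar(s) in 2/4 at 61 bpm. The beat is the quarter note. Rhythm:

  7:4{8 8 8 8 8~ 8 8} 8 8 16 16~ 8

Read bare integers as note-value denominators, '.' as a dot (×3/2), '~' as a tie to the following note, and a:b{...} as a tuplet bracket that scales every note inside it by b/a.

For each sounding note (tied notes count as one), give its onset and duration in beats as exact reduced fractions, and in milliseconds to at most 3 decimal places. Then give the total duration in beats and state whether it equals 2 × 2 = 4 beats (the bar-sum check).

1) 0.0ms=0b +281.03ms=2/7b
2) 281.03ms=2/7b +281.03ms=2/7b
3) 562.061ms=4/7b +281.03ms=2/7b
4) 843.091ms=6/7b +281.03ms=2/7b
5) 1124.122ms=8/7b +562.061ms=4/7b
6) 1686.183ms=12/7b +281.03ms=2/7b
7) 1967.213ms=2b +491.803ms=1/2b
8) 2459.016ms=5/2b +491.803ms=1/2b
9) 2950.82ms=3b +245.902ms=1/4b
10) 3196.721ms=13/4b +737.705ms=3/4b
Σ=4b of 4 (61bpm 2/4) — PASS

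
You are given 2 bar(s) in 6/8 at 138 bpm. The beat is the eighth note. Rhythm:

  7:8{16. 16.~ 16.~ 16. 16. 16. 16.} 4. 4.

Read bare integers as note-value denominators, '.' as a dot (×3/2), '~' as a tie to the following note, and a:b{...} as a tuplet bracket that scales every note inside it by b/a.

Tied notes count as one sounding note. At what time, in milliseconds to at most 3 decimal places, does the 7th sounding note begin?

note 7 onset = 9b = 3913.043ms

1. 0.0ms @ 0 + 372.671ms (6/7)
2. 372.671ms @ 6/7 + 1118.012ms (18/7)
3. 1490.683ms @ 24/7 + 372.671ms (6/7)
4. 1863.354ms @ 30/7 + 372.671ms (6/7)
5. 2236.025ms @ 36/7 + 372.671ms (6/7)
6. 2608.696ms @ 6 + 1304.348ms (3)
7. 3913.043ms @ 9 + 1304.348ms (3)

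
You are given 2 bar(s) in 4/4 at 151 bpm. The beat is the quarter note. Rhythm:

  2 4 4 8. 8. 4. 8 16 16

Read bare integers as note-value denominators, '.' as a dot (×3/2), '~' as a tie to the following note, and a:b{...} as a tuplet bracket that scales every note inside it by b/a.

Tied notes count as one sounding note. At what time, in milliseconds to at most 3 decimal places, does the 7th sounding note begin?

1. 0.0ms @ 0 + 794.702ms (2)
2. 794.702ms @ 2 + 397.351ms (1)
3. 1192.053ms @ 3 + 397.351ms (1)
4. 1589.404ms @ 4 + 298.013ms (3/4)
5. 1887.417ms @ 19/4 + 298.013ms (3/4)
6. 2185.43ms @ 11/2 + 596.026ms (3/2)
7. 2781.457ms @ 7 + 198.675ms (1/2)
8. 2980.132ms @ 15/2 + 99.338ms (1/4)
9. 3079.47ms @ 31/4 + 99.338ms (1/4)

note 7 onset = 7b = 2781.457ms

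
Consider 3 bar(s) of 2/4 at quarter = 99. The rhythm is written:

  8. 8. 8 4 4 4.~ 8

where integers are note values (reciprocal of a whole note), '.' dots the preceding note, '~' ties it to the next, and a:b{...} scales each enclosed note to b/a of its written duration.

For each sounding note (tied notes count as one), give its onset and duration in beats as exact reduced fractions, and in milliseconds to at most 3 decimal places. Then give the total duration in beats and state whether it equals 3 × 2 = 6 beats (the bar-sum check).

1) 0.0ms=0b +454.545ms=3/4b
2) 454.545ms=3/4b +454.545ms=3/4b
3) 909.091ms=3/2b +303.03ms=1/2b
4) 1212.121ms=2b +606.061ms=1b
5) 1818.182ms=3b +606.061ms=1b
6) 2424.242ms=4b +1212.121ms=2b
Σ=6b of 6 (99bpm 2/4) — PASS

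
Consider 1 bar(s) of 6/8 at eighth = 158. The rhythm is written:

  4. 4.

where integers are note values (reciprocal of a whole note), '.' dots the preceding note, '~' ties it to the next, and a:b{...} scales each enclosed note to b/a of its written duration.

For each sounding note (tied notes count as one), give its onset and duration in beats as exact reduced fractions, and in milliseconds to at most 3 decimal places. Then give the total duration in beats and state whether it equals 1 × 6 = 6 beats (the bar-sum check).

1) 0.0ms=0b +1139.241ms=3b
2) 1139.241ms=3b +1139.241ms=3b
Σ=6b of 6 (158bpm 6/8) — PASS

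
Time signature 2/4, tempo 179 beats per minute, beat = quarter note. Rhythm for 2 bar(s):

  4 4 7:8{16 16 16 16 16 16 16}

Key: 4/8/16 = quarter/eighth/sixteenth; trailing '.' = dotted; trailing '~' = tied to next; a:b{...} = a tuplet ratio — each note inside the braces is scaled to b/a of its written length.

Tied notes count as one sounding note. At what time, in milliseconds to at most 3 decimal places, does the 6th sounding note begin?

1. 0.0ms @ 0 + 335.196ms (1)
2. 335.196ms @ 1 + 335.196ms (1)
3. 670.391ms @ 2 + 95.77ms (2/7)
4. 766.161ms @ 16/7 + 95.77ms (2/7)
5. 861.931ms @ 18/7 + 95.77ms (2/7)
6. 957.702ms @ 20/7 + 95.77ms (2/7)
7. 1053.472ms @ 22/7 + 95.77ms (2/7)
8. 1149.242ms @ 24/7 + 95.77ms (2/7)
9. 1245.012ms @ 26/7 + 95.77ms (2/7)

note 6 onset = 20/7b = 957.702ms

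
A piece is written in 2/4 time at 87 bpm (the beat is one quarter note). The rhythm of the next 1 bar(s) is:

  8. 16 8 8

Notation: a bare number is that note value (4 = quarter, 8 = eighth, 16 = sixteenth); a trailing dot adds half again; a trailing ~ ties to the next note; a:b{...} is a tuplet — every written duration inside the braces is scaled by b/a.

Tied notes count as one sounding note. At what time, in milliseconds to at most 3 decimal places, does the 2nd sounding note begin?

note 2 onset = 3/4b = 517.241ms

1. 0.0ms @ 0 + 517.241ms (3/4)
2. 517.241ms @ 3/4 + 172.414ms (1/4)
3. 689.655ms @ 1 + 344.828ms (1/2)
4. 1034.483ms @ 3/2 + 344.828ms (1/2)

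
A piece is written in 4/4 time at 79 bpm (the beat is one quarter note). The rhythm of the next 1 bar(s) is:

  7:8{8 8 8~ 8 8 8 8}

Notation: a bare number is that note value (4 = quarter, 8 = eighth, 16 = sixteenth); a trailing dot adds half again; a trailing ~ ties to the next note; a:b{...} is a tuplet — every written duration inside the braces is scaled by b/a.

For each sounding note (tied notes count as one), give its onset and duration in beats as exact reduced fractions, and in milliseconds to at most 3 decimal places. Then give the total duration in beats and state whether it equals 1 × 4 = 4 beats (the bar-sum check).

1) 0.0ms=0b +433.996ms=4/7b
2) 433.996ms=4/7b +433.996ms=4/7b
3) 867.993ms=8/7b +867.993ms=8/7b
4) 1735.986ms=16/7b +433.996ms=4/7b
5) 2169.982ms=20/7b +433.996ms=4/7b
6) 2603.978ms=24/7b +433.996ms=4/7b
Σ=4b of 4 (79bpm 4/4) — PASS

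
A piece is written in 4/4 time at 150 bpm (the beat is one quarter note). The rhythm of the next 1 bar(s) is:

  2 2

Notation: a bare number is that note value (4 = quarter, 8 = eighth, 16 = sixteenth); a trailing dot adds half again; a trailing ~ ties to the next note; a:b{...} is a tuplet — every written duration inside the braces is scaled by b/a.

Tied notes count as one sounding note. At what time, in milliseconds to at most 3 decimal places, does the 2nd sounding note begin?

note 2 onset = 2b = 800.0ms

1. 0.0ms @ 0 + 800.0ms (2)
2. 800.0ms @ 2 + 800.0ms (2)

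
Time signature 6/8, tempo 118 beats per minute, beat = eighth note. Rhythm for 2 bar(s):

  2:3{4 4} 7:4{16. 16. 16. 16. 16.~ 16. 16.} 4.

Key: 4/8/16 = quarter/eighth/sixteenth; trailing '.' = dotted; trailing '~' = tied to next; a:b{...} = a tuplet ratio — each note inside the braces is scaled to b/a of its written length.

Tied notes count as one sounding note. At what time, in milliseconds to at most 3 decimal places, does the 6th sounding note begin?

1. 0.0ms @ 0 + 1525.424ms (3)
2. 1525.424ms @ 3 + 1525.424ms (3)
3. 3050.847ms @ 6 + 217.918ms (3/7)
4. 3268.765ms @ 45/7 + 217.918ms (3/7)
5. 3486.683ms @ 48/7 + 217.918ms (3/7)
6. 3704.6ms @ 51/7 + 217.918ms (3/7)
7. 3922.518ms @ 54/7 + 435.835ms (6/7)
8. 4358.354ms @ 60/7 + 217.918ms (3/7)
9. 4576.271ms @ 9 + 1525.424ms (3)

note 6 onset = 51/7b = 3704.6ms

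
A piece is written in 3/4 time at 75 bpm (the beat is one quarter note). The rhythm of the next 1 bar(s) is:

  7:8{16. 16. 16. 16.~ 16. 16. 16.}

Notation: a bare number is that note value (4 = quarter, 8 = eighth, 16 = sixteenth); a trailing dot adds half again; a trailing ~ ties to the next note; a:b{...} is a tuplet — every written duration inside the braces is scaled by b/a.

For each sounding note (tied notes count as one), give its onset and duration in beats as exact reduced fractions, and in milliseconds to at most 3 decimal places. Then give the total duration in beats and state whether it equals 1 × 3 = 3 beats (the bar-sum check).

1) 0.0ms=0b +342.857ms=3/7b
2) 342.857ms=3/7b +342.857ms=3/7b
3) 685.714ms=6/7b +342.857ms=3/7b
4) 1028.571ms=9/7b +685.714ms=6/7b
5) 1714.286ms=15/7b +342.857ms=3/7b
6) 2057.143ms=18/7b +342.857ms=3/7b
Σ=3b of 3 (75bpm 3/4) — PASS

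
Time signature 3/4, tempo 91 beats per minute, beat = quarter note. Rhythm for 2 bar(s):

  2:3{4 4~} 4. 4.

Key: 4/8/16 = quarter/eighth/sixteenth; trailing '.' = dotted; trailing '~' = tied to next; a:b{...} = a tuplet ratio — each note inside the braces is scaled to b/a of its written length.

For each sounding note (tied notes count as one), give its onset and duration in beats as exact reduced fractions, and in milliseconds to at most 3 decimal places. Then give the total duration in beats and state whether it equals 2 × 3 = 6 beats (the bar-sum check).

1) 0.0ms=0b +989.011ms=3/2b
2) 989.011ms=3/2b +1978.022ms=3b
3) 2967.033ms=9/2b +989.011ms=3/2b
Σ=6b of 6 (91bpm 3/4) — PASS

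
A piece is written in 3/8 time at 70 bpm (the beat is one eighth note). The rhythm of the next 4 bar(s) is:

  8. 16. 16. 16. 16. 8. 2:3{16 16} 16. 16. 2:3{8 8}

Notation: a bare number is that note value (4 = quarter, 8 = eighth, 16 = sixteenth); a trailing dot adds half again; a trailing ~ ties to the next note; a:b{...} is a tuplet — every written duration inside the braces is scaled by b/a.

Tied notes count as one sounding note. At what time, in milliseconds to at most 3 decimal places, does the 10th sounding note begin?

1. 0.0ms @ 0 + 1285.714ms (3/2)
2. 1285.714ms @ 3/2 + 642.857ms (3/4)
3. 1928.571ms @ 9/4 + 642.857ms (3/4)
4. 2571.429ms @ 3 + 642.857ms (3/4)
5. 3214.286ms @ 15/4 + 642.857ms (3/4)
6. 3857.143ms @ 9/2 + 1285.714ms (3/2)
7. 5142.857ms @ 6 + 642.857ms (3/4)
8. 5785.714ms @ 27/4 + 642.857ms (3/4)
9. 6428.571ms @ 15/2 + 642.857ms (3/4)
10. 7071.429ms @ 33/4 + 642.857ms (3/4)
11. 7714.286ms @ 9 + 1285.714ms (3/2)
12. 9000.0ms @ 21/2 + 1285.714ms (3/2)

note 10 onset = 33/4b = 7071.429ms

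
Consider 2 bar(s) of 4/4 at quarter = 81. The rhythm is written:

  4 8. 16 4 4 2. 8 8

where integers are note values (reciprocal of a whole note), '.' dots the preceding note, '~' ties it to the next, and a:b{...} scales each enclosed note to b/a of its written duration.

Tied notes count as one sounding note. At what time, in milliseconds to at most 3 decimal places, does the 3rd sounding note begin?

1. 0.0ms @ 0 + 740.741ms (1)
2. 740.741ms @ 1 + 555.556ms (3/4)
3. 1296.296ms @ 7/4 + 185.185ms (1/4)
4. 1481.481ms @ 2 + 740.741ms (1)
5. 2222.222ms @ 3 + 740.741ms (1)
6. 2962.963ms @ 4 + 2222.222ms (3)
7. 5185.185ms @ 7 + 370.37ms (1/2)
8. 5555.556ms @ 15/2 + 370.37ms (1/2)

note 3 onset = 7/4b = 1296.296ms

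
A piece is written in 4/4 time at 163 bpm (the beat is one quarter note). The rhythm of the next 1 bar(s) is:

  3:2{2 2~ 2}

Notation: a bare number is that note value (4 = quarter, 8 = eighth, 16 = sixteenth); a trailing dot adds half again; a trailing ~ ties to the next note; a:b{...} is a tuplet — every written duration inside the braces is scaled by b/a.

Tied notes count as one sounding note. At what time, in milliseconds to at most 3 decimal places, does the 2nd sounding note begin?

1. 0.0ms @ 0 + 490.798ms (4/3)
2. 490.798ms @ 4/3 + 981.595ms (8/3)

note 2 onset = 4/3b = 490.798ms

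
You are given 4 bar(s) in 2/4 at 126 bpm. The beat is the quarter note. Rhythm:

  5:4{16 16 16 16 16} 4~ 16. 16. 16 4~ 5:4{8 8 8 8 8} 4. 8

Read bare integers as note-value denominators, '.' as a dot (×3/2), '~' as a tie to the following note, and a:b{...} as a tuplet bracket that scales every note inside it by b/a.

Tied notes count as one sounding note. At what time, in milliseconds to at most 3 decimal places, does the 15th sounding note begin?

1. 0.0ms @ 0 + 95.238ms (1/5)
2. 95.238ms @ 1/5 + 95.238ms (1/5)
3. 190.476ms @ 2/5 + 95.238ms (1/5)
4. 285.714ms @ 3/5 + 95.238ms (1/5)
5. 380.952ms @ 4/5 + 95.238ms (1/5)
6. 476.19ms @ 1 + 654.762ms (11/8)
7. 1130.952ms @ 19/8 + 178.571ms (3/8)
8. 1309.524ms @ 11/4 + 119.048ms (1/4)
9. 1428.571ms @ 3 + 666.667ms (7/5)
10. 2095.238ms @ 22/5 + 190.476ms (2/5)
11. 2285.714ms @ 24/5 + 190.476ms (2/5)
12. 2476.19ms @ 26/5 + 190.476ms (2/5)
13. 2666.667ms @ 28/5 + 190.476ms (2/5)
14. 2857.143ms @ 6 + 714.286ms (3/2)
15. 3571.429ms @ 15/2 + 238.095ms (1/2)

note 15 onset = 15/2b = 3571.429ms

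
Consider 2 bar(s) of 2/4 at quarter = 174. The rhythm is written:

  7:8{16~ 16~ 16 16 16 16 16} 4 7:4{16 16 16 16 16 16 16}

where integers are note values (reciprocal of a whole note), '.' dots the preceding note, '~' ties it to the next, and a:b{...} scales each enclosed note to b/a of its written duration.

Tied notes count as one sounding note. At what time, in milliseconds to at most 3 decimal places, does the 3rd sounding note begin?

note 3 onset = 8/7b = 394.089ms

1. 0.0ms @ 0 + 295.567ms (6/7)
2. 295.567ms @ 6/7 + 98.522ms (2/7)
3. 394.089ms @ 8/7 + 98.522ms (2/7)
4. 492.611ms @ 10/7 + 98.522ms (2/7)
5. 591.133ms @ 12/7 + 98.522ms (2/7)
6. 689.655ms @ 2 + 344.828ms (1)
7. 1034.483ms @ 3 + 49.261ms (1/7)
8. 1083.744ms @ 22/7 + 49.261ms (1/7)
9. 1133.005ms @ 23/7 + 49.261ms (1/7)
10. 1182.266ms @ 24/7 + 49.261ms (1/7)
11. 1231.527ms @ 25/7 + 49.261ms (1/7)
12. 1280.788ms @ 26/7 + 49.261ms (1/7)
13. 1330.049ms @ 27/7 + 49.261ms (1/7)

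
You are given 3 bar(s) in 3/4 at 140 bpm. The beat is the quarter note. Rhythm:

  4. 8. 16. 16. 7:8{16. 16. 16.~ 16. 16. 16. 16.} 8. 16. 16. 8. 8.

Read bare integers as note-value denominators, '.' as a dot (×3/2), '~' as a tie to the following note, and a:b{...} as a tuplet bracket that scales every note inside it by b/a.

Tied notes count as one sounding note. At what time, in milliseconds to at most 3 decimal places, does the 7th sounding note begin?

1. 0.0ms @ 0 + 642.857ms (3/2)
2. 642.857ms @ 3/2 + 321.429ms (3/4)
3. 964.286ms @ 9/4 + 160.714ms (3/8)
4. 1125.0ms @ 21/8 + 160.714ms (3/8)
5. 1285.714ms @ 3 + 183.673ms (3/7)
6. 1469.388ms @ 24/7 + 183.673ms (3/7)
7. 1653.061ms @ 27/7 + 367.347ms (6/7)
8. 2020.408ms @ 33/7 + 183.673ms (3/7)
9. 2204.082ms @ 36/7 + 183.673ms (3/7)
10. 2387.755ms @ 39/7 + 183.673ms (3/7)
11. 2571.429ms @ 6 + 321.429ms (3/4)
12. 2892.857ms @ 27/4 + 160.714ms (3/8)
13. 3053.571ms @ 57/8 + 160.714ms (3/8)
14. 3214.286ms @ 15/2 + 321.429ms (3/4)
15. 3535.714ms @ 33/4 + 321.429ms (3/4)

note 7 onset = 27/7b = 1653.061ms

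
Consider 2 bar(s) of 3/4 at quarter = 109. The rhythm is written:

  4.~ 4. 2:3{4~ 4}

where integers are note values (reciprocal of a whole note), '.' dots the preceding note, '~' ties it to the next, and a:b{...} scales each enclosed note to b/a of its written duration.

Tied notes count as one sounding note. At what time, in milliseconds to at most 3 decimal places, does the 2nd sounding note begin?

1. 0.0ms @ 0 + 1651.376ms (3)
2. 1651.376ms @ 3 + 1651.376ms (3)

note 2 onset = 3b = 1651.376ms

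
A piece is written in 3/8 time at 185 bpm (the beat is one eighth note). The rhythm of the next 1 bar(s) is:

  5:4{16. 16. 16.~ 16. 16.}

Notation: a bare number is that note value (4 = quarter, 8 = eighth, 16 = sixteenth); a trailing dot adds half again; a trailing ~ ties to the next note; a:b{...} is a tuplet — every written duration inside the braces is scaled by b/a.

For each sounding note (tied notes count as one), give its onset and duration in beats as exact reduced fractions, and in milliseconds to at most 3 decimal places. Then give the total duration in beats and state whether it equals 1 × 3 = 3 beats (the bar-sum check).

1) 0.0ms=0b +194.595ms=3/5b
2) 194.595ms=3/5b +194.595ms=3/5b
3) 389.189ms=6/5b +389.189ms=6/5b
4) 778.378ms=12/5b +194.595ms=3/5b
Σ=3b of 3 (185bpm 3/8) — PASS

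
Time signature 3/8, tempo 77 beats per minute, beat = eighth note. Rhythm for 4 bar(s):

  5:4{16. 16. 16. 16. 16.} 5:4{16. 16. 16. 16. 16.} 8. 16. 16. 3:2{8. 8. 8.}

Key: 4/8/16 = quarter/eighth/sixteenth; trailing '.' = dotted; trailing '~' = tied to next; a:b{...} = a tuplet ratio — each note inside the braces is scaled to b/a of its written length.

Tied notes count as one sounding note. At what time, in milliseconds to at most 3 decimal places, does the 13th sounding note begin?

note 13 onset = 33/4b = 6428.571ms

1. 0.0ms @ 0 + 467.532ms (3/5)
2. 467.532ms @ 3/5 + 467.532ms (3/5)
3. 935.065ms @ 6/5 + 467.532ms (3/5)
4. 1402.597ms @ 9/5 + 467.532ms (3/5)
5. 1870.13ms @ 12/5 + 467.532ms (3/5)
6. 2337.662ms @ 3 + 467.532ms (3/5)
7. 2805.195ms @ 18/5 + 467.532ms (3/5)
8. 3272.727ms @ 21/5 + 467.532ms (3/5)
9. 3740.26ms @ 24/5 + 467.532ms (3/5)
10. 4207.792ms @ 27/5 + 467.532ms (3/5)
11. 4675.325ms @ 6 + 1168.831ms (3/2)
12. 5844.156ms @ 15/2 + 584.416ms (3/4)
13. 6428.571ms @ 33/4 + 584.416ms (3/4)
14. 7012.987ms @ 9 + 779.221ms (1)
15. 7792.208ms @ 10 + 779.221ms (1)
16. 8571.429ms @ 11 + 779.221ms (1)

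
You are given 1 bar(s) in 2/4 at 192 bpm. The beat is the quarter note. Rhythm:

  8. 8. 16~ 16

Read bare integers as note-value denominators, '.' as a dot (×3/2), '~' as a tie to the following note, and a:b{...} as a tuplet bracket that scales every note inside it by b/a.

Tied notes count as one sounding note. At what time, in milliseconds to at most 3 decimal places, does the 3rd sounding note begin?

note 3 onset = 3/2b = 468.75ms

1. 0.0ms @ 0 + 234.375ms (3/4)
2. 234.375ms @ 3/4 + 234.375ms (3/4)
3. 468.75ms @ 3/2 + 156.25ms (1/2)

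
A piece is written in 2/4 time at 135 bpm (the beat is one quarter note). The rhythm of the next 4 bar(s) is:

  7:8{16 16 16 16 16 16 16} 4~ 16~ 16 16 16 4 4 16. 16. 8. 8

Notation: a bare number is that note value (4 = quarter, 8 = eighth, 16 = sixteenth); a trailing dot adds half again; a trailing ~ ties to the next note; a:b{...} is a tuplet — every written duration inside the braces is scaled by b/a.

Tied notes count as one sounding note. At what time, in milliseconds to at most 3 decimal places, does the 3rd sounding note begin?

note 3 onset = 4/7b = 253.968ms

1. 0.0ms @ 0 + 126.984ms (2/7)
2. 126.984ms @ 2/7 + 126.984ms (2/7)
3. 253.968ms @ 4/7 + 126.984ms (2/7)
4. 380.952ms @ 6/7 + 126.984ms (2/7)
5. 507.937ms @ 8/7 + 126.984ms (2/7)
6. 634.921ms @ 10/7 + 126.984ms (2/7)
7. 761.905ms @ 12/7 + 126.984ms (2/7)
8. 888.889ms @ 2 + 666.667ms (3/2)
9. 1555.556ms @ 7/2 + 111.111ms (1/4)
10. 1666.667ms @ 15/4 + 111.111ms (1/4)
11. 1777.778ms @ 4 + 444.444ms (1)
12. 2222.222ms @ 5 + 444.444ms (1)
13. 2666.667ms @ 6 + 166.667ms (3/8)
14. 2833.333ms @ 51/8 + 166.667ms (3/8)
15. 3000.0ms @ 27/4 + 333.333ms (3/4)
16. 3333.333ms @ 15/2 + 222.222ms (1/2)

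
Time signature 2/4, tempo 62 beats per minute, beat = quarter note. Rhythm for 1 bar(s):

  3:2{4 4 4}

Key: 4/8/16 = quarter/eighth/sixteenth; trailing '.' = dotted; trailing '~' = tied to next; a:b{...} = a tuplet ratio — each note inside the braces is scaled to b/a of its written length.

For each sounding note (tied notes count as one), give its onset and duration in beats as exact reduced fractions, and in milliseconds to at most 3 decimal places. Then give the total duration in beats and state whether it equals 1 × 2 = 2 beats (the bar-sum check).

1) 0.0ms=0b +645.161ms=2/3b
2) 645.161ms=2/3b +645.161ms=2/3b
3) 1290.323ms=4/3b +645.161ms=2/3b
Σ=2b of 2 (62bpm 2/4) — PASS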